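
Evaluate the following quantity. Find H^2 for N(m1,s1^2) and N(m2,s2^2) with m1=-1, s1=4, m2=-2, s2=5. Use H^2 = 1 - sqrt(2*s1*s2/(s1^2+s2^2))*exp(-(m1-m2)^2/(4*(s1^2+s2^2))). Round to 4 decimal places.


Squared Hellinger distance for Gaussians:
H^2 = 1 - sqrt(2*s1*s2/(s1^2+s2^2)) * exp(-(m1-m2)^2/(4*(s1^2+s2^2))).
s1^2 = 16, s2^2 = 25, s1^2+s2^2 = 41.
sqrt(2*4*5/(41)) = 0.98773.
(m1-m2)^2 = (1)^2 = 1.
exp(-1/(4*41)) = exp(-0.006098) = 0.993921.
H^2 = 1 - 0.98773*0.993921 = 0.0183

0.0183


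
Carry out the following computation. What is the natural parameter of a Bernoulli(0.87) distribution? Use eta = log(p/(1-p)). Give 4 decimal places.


Natural parameter for Bernoulli: eta = log(p/(1-p)).
p = 0.87, 1-p = 0.13.
p/(1-p) = 6.692308.
eta = log(6.692308) = 1.9010

1.9010


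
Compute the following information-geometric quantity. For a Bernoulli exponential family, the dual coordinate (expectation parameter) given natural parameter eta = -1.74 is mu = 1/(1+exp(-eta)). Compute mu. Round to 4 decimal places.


Dual coordinate (expectation parameter) for Bernoulli:
mu = 1/(1+exp(-eta)).
eta = -1.74.
exp(-eta) = exp(1.74) = 5.697343.
mu = 1/(1+5.697343) = 0.1493

0.1493


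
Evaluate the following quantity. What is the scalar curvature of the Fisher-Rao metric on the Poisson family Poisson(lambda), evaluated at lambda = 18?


This family has a single free parameter, so its statistical manifold
is 1-dimensional. The Riemann curvature tensor of any 1-dimensional
Riemannian manifold vanishes identically, so R = 0.

0


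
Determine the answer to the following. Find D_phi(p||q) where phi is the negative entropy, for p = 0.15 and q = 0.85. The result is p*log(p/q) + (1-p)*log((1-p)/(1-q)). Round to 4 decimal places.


Bregman divergence with negative entropy generator:
D = p*log(p/q) + (1-p)*log((1-p)/(1-q)).
p = 0.15, q = 0.85.
p*log(p/q) = 0.15*log(0.15/0.85) = -0.26019.
(1-p)*log((1-p)/(1-q)) = 0.85*log(0.85/0.15) = 1.474411.
D = -0.26019 + 1.474411 = 1.2142

1.2142


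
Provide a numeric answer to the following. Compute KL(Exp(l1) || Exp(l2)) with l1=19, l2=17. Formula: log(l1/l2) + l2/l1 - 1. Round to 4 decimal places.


KL divergence for exponential family:
KL = log(l1/l2) + l2/l1 - 1.
log(19/17) = 0.111226.
17/19 = 0.894737.
KL = 0.111226 + 0.894737 - 1 = 0.0060

0.0060


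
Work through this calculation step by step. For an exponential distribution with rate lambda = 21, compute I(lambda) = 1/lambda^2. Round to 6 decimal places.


Fisher information for exponential: I(lambda) = 1/lambda^2.
lambda = 21, lambda^2 = 441.
I = 1/441 = 0.002268

0.002268


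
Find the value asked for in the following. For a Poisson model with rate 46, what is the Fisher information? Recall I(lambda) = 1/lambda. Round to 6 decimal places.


Fisher information for Poisson: I(lambda) = 1/lambda.
lambda = 46.
I(lambda) = 1/46 = 0.021739

0.021739


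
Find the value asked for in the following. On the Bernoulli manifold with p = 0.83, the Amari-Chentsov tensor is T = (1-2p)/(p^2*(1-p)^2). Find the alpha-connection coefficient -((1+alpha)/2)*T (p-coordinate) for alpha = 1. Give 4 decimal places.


Skewness (Amari-Chentsov) tensor: T = (1-2p)/(p^2*(1-p)^2).
p = 0.83, 1-2p = -0.66, p^2 = 0.6889, (1-p)^2 = 0.0289.
T = -0.66/(0.6889 * 0.0289) = -33.150487.
In the p-coordinate, Gamma^(alpha) = Gamma^(0) - (alpha/2)*T with Gamma^(0) = (1/2)*g'(p) = -T/2,
so Gamma^(alpha) = -((1+alpha)/2)*T.
alpha = 1, -(1+alpha)/2 = -1.0.
Gamma = -1.0 * -33.150487 = 33.1505

33.1505


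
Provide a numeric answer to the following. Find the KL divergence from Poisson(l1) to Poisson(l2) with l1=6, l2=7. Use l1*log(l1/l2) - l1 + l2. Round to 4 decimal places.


KL divergence for Poisson:
KL = l1*log(l1/l2) - l1 + l2.
l1 = 6, l2 = 7.
log(6/7) = -0.154151.
l1*log(l1/l2) = 6 * -0.154151 = -0.924904.
KL = -0.924904 - 6 + 7 = 0.0751

0.0751


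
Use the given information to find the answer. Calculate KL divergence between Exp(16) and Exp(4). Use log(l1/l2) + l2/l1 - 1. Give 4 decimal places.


KL divergence for exponential family:
KL = log(l1/l2) + l2/l1 - 1.
log(16/4) = 1.386294.
4/16 = 0.25.
KL = 1.386294 + 0.25 - 1 = 0.6363

0.6363


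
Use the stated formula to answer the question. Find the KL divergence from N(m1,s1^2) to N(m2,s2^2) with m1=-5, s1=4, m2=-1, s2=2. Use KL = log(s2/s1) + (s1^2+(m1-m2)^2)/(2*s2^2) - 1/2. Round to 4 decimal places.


KL divergence between normal distributions:
KL = log(s2/s1) + (s1^2 + (m1-m2)^2)/(2*s2^2) - 1/2.
log(2/4) = -0.693147.
(4^2 + (-5--1)^2)/(2*2^2) = (16 + 16)/8 = 4.0.
KL = -0.693147 + 4.0 - 0.5 = 2.8069

2.8069


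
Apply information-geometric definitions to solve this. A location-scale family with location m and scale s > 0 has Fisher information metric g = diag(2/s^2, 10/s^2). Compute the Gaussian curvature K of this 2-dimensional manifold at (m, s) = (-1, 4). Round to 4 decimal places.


The metric has the form g = (A dm^2 + B ds^2)/s^2 with A = 2, B = 10.
Substitute u = sqrt(A/B)*m: g = B*(du^2 + ds^2)/s^2, i.e. B times the
Poincare upper half-plane metric, which has constant Gaussian curvature -1.
Scaling a 2D metric by a constant c divides the Gaussian curvature by c,
so K = -1/B = -1/(10) = -0.1000 everywhere (the point (m, s) = (-1, 4) is irrelevant:
the curvature is constant).
The requested Gaussian curvature is K = -0.1000.

-0.1000


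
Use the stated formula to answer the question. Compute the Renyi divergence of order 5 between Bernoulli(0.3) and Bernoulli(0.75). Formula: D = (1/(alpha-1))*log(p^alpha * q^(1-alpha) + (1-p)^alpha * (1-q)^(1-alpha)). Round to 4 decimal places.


Renyi divergence of order alpha between Bernoulli distributions:
D = (1/(alpha-1))*log(p^alpha * q^(1-alpha) + (1-p)^alpha * (1-q)^(1-alpha)).
alpha = 5, p = 0.3, q = 0.75.
p^alpha * q^(1-alpha) = 0.3^5 * 0.75^-4 = 0.00768.
(1-p)^alpha * (1-q)^(1-alpha) = 0.7^5 * 0.25^-4 = 43.02592.
sum = 0.00768 + 43.02592 = 43.0336.
D = (1/4)*log(43.0336) = 0.9405

0.9405


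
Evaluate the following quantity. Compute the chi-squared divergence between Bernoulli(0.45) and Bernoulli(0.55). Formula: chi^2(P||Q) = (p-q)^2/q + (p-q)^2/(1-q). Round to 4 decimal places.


Chi-squared divergence between Bernoulli distributions:
chi^2 = (p-q)^2/q + (p-q)^2/(1-q).
p = 0.45, q = 0.55, p-q = -0.1.
(p-q)^2 = 0.01.
term1 = 0.01/0.55 = 0.018182.
term2 = 0.01/0.45 = 0.022222.
chi^2 = 0.018182 + 0.022222 = 0.0404

0.0404


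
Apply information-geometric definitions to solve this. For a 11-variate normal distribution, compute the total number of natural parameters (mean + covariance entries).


Exponential family dimension calculation:
For 11-dim MVN: mean has 11 params, covariance has 11*12/2 = 66 unique entries.
Total dim = 11 + 66 = 77.

77


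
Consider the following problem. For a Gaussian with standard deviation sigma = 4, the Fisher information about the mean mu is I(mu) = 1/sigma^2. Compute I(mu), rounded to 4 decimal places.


The Fisher information for the mean of a normal distribution is I(mu) = 1/sigma^2.
sigma = 4, so sigma^2 = 16.
I(mu) = 1/16 = 0.0625

0.0625


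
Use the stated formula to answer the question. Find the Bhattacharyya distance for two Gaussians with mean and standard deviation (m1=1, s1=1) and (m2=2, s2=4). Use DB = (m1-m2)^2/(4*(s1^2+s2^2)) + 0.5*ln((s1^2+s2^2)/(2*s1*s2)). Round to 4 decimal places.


Bhattacharyya distance between two Gaussians:
DB = (m1-m2)^2/(4*(s1^2+s2^2)) + (1/2)*ln((s1^2+s2^2)/(2*s1*s2)).
(m1-m2)^2 = (-1)^2 = 1.
s1^2+s2^2 = 1 + 16 = 17.
term1 = 1/68 = 0.014706.
term2 = 0.5*ln(17/8.0) = 0.376886.
DB = 0.014706 + 0.376886 = 0.3916

0.3916


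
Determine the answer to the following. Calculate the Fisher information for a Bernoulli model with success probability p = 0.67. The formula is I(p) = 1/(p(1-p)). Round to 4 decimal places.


For Bernoulli(p), Fisher information is I(p) = 1/(p*(1-p)).
p = 0.67, 1-p = 0.33.
p*(1-p) = 0.2211.
I(p) = 1/0.2211 = 4.5228

4.5228


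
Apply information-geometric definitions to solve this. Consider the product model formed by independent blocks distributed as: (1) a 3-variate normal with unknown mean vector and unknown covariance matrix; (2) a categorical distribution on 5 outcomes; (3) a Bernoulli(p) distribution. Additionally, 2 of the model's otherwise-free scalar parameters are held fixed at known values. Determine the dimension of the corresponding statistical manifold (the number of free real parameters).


The dimension of a statistical manifold equals the number of free
(independent) real parameters of the model. For a product of independent
blocks the parameter counts add.
- 3-variate normal: 3 (mean) + 3*4/2 = 6 (symmetric covariance) = 9.
- categorical on 5 outcomes (probabilities sum to 1): 5-1 = 4.
- Bernoulli (p): 1.
Total = 9 + 4 + 1 = 14.
2 parameter(s) fixed at known values: 14 - 2 = 12.
Dimension = 12

12


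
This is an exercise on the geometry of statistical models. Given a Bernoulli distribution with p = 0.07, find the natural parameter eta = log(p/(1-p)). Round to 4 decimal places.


Natural parameter for Bernoulli: eta = log(p/(1-p)).
p = 0.07, 1-p = 0.93.
p/(1-p) = 0.075269.
eta = log(0.075269) = -2.5867

-2.5867


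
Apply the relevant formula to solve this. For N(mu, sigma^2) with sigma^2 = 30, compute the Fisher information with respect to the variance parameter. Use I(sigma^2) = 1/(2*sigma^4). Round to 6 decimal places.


Fisher information for variance: I(sigma^2) = 1/(2*sigma^4).
sigma^2 = 30, so sigma^4 = 900.
I = 1/(2*900) = 1/1800 = 0.000556

0.000556


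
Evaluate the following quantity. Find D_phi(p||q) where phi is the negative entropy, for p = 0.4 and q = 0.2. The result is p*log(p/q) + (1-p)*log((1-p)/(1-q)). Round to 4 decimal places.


Bregman divergence with negative entropy generator:
D = p*log(p/q) + (1-p)*log((1-p)/(1-q)).
p = 0.4, q = 0.2.
p*log(p/q) = 0.4*log(0.4/0.2) = 0.277259.
(1-p)*log((1-p)/(1-q)) = 0.6*log(0.6/0.8) = -0.172609.
D = 0.277259 + -0.172609 = 0.1046

0.1046


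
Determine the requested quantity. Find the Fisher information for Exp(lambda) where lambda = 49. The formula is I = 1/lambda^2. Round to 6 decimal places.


Fisher information for exponential: I(lambda) = 1/lambda^2.
lambda = 49, lambda^2 = 2401.
I = 1/2401 = 0.000416

0.000416


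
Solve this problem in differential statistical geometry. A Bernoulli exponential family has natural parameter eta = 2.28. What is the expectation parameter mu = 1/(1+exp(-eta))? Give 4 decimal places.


Dual coordinate (expectation parameter) for Bernoulli:
mu = 1/(1+exp(-eta)).
eta = 2.28.
exp(-eta) = exp(-2.28) = 0.102284.
mu = 1/(1+0.102284) = 0.9072

0.9072


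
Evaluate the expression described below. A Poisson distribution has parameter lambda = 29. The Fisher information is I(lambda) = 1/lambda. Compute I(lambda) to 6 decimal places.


Fisher information for Poisson: I(lambda) = 1/lambda.
lambda = 29.
I(lambda) = 1/29 = 0.034483

0.034483


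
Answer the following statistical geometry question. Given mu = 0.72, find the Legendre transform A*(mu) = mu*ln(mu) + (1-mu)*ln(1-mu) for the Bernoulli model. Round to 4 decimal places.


Legendre transform for Bernoulli:
A*(mu) = mu*log(mu) + (1-mu)*log(1-mu).
mu = 0.72, 1-mu = 0.28.
mu*log(mu) = 0.72*log(0.72) = -0.236523.
(1-mu)*log(1-mu) = 0.28*log(0.28) = -0.35643.
A* = -0.236523 + -0.35643 = -0.5930

-0.5930


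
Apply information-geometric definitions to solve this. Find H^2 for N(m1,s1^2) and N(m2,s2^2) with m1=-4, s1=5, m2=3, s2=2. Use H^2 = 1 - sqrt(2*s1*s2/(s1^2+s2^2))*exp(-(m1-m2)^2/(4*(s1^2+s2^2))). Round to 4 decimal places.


Squared Hellinger distance for Gaussians:
H^2 = 1 - sqrt(2*s1*s2/(s1^2+s2^2)) * exp(-(m1-m2)^2/(4*(s1^2+s2^2))).
s1^2 = 25, s2^2 = 4, s1^2+s2^2 = 29.
sqrt(2*5*2/(29)) = 0.830455.
(m1-m2)^2 = (-7)^2 = 49.
exp(-49/(4*29)) = exp(-0.422414) = 0.655463.
H^2 = 1 - 0.830455*0.655463 = 0.4557

0.4557


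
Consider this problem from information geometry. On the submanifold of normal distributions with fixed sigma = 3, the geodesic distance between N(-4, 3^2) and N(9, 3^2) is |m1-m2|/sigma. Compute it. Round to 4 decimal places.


On the fixed-variance normal subfamily, geodesic distance = |m1-m2|/sigma.
|-4 - 9| = 13.
sigma = 3.
d = 13/3 = 4.3333

4.3333


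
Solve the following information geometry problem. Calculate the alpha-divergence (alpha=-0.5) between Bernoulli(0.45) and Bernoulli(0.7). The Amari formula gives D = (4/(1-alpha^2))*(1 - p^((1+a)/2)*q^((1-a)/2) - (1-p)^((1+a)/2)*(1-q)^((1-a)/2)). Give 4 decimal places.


Amari alpha-divergence:
D = (4/(1-alpha^2))*(1 - p^((1+a)/2)*q^((1-a)/2) - (1-p)^((1+a)/2)*(1-q)^((1-a)/2)).
alpha = -0.5, p = 0.45, q = 0.7.
e1 = (1+alpha)/2 = 0.25, e2 = (1-alpha)/2 = 0.75.
t1 = p^e1 * q^e2 = 0.45^0.25 * 0.7^0.75 = 0.626797.
t2 = (1-p)^e1 * (1-q)^e2 = 0.55^0.25 * 0.3^0.75 = 0.349085.
4/(1-alpha^2) = 5.333333.
D = 5.333333*(1 - 0.626797 - 0.349085) = 0.1286

0.1286


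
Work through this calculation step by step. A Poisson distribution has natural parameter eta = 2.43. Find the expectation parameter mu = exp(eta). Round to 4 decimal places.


Expectation parameter for Poisson exponential family:
mu = exp(eta).
eta = 2.43.
mu = exp(2.43) = 11.3589

11.3589


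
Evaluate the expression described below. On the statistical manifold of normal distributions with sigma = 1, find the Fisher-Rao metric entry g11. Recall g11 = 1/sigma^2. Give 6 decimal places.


For the 2-parameter normal family, the Fisher metric has:
  g11 = 1/sigma^2, g22 = 2/sigma^2.
sigma = 1, sigma^2 = 1.
g11 = 1.000000

1.000000


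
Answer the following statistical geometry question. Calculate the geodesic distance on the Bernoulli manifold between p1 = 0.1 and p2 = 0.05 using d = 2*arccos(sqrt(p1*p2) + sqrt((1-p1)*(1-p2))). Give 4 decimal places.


Geodesic distance on Bernoulli manifold:
d(p1,p2) = 2*arccos(sqrt(p1*p2) + sqrt((1-p1)*(1-p2))).
sqrt(p1*p2) = sqrt(0.1*0.05) = 0.070711.
sqrt((1-p1)*(1-p2)) = sqrt(0.9*0.95) = 0.924662.
arg = 0.070711 + 0.924662 = 0.995373.
d = 2*arccos(0.995373) = 0.1925

0.1925


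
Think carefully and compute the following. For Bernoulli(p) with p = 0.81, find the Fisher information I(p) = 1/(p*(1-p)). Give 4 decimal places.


For Bernoulli(p), Fisher information is I(p) = 1/(p*(1-p)).
p = 0.81, 1-p = 0.19.
p*(1-p) = 0.1539.
I(p) = 1/0.1539 = 6.4977

6.4977


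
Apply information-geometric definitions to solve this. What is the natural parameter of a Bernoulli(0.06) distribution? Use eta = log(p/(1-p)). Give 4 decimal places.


Natural parameter for Bernoulli: eta = log(p/(1-p)).
p = 0.06, 1-p = 0.94.
p/(1-p) = 0.06383.
eta = log(0.06383) = -2.7515

-2.7515


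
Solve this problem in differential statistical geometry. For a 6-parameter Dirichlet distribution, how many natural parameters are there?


Exponential family dimension calculation:
Dirichlet with 6 components has 6 natural parameters.

6


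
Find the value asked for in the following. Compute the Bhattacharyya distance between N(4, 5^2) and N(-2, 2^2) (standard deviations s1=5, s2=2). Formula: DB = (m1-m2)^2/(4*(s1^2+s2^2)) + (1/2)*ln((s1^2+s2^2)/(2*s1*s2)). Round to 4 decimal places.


Bhattacharyya distance between two Gaussians:
DB = (m1-m2)^2/(4*(s1^2+s2^2)) + (1/2)*ln((s1^2+s2^2)/(2*s1*s2)).
(m1-m2)^2 = (6)^2 = 36.
s1^2+s2^2 = 25 + 4 = 29.
term1 = 36/116 = 0.310345.
term2 = 0.5*ln(29/20.0) = 0.185782.
DB = 0.310345 + 0.185782 = 0.4961

0.4961


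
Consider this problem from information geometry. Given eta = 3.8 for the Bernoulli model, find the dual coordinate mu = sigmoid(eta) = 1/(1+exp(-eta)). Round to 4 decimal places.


Dual coordinate (expectation parameter) for Bernoulli:
mu = 1/(1+exp(-eta)).
eta = 3.8.
exp(-eta) = exp(-3.8) = 0.022371.
mu = 1/(1+0.022371) = 0.9781

0.9781


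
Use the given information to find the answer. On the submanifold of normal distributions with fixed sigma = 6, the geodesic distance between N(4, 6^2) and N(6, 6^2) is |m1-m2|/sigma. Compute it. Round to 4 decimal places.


On the fixed-variance normal subfamily, geodesic distance = |m1-m2|/sigma.
|4 - 6| = 2.
sigma = 6.
d = 2/6 = 0.3333

0.3333


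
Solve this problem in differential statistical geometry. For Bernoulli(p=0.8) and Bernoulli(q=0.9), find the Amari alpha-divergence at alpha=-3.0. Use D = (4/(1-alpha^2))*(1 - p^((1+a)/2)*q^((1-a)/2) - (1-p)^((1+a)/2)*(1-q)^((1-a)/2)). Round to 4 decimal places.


Amari alpha-divergence:
D = (4/(1-alpha^2))*(1 - p^((1+a)/2)*q^((1-a)/2) - (1-p)^((1+a)/2)*(1-q)^((1-a)/2)).
alpha = -3.0, p = 0.8, q = 0.9.
e1 = (1+alpha)/2 = -1.0, e2 = (1-alpha)/2 = 2.0.
t1 = p^e1 * q^e2 = 0.8^-1.0 * 0.9^2.0 = 1.0125.
t2 = (1-p)^e1 * (1-q)^e2 = 0.2^-1.0 * 0.1^2.0 = 0.05.
4/(1-alpha^2) = -0.5.
D = -0.5*(1 - 1.0125 - 0.05) = 0.0313

0.0313


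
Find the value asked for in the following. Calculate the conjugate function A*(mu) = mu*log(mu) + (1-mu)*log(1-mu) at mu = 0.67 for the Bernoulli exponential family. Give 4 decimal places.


Legendre transform for Bernoulli:
A*(mu) = mu*log(mu) + (1-mu)*log(1-mu).
mu = 0.67, 1-mu = 0.33.
mu*log(mu) = 0.67*log(0.67) = -0.26832.
(1-mu)*log(1-mu) = 0.33*log(0.33) = -0.365859.
A* = -0.26832 + -0.365859 = -0.6342

-0.6342


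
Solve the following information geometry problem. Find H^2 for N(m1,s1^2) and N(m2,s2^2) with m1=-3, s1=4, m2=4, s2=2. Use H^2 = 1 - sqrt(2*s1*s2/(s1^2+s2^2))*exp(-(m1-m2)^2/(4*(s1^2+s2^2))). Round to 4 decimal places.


Squared Hellinger distance for Gaussians:
H^2 = 1 - sqrt(2*s1*s2/(s1^2+s2^2)) * exp(-(m1-m2)^2/(4*(s1^2+s2^2))).
s1^2 = 16, s2^2 = 4, s1^2+s2^2 = 20.
sqrt(2*4*2/(20)) = 0.894427.
(m1-m2)^2 = (-7)^2 = 49.
exp(-49/(4*20)) = exp(-0.6125) = 0.541994.
H^2 = 1 - 0.894427*0.541994 = 0.5152

0.5152


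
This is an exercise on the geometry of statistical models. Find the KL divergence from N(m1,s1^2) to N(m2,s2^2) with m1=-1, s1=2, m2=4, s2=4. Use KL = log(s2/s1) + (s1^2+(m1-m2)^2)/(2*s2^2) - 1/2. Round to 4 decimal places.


KL divergence between normal distributions:
KL = log(s2/s1) + (s1^2 + (m1-m2)^2)/(2*s2^2) - 1/2.
log(4/2) = 0.693147.
(2^2 + (-1-4)^2)/(2*4^2) = (4 + 25)/32 = 0.90625.
KL = 0.693147 + 0.90625 - 0.5 = 1.0994

1.0994


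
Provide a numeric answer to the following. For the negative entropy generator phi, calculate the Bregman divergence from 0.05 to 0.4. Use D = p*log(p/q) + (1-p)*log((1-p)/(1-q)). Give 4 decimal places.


Bregman divergence with negative entropy generator:
D = p*log(p/q) + (1-p)*log((1-p)/(1-q)).
p = 0.05, q = 0.4.
p*log(p/q) = 0.05*log(0.05/0.4) = -0.103972.
(1-p)*log((1-p)/(1-q)) = 0.95*log(0.95/0.6) = 0.436556.
D = -0.103972 + 0.436556 = 0.3326

0.3326


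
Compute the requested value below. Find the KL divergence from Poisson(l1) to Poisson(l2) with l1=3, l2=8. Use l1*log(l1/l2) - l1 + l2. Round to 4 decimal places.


KL divergence for Poisson:
KL = l1*log(l1/l2) - l1 + l2.
l1 = 3, l2 = 8.
log(3/8) = -0.980829.
l1*log(l1/l2) = 3 * -0.980829 = -2.942488.
KL = -2.942488 - 3 + 8 = 2.0575

2.0575


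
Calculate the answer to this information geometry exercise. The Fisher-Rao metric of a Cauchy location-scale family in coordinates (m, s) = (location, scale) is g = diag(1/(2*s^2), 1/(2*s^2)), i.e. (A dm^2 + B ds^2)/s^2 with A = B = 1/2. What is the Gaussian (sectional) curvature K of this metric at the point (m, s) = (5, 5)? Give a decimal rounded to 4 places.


The metric has the form g = (A dm^2 + B ds^2)/s^2 with A = 1/2, B = 1/2.
Substitute u = sqrt(A/B)*m: g = B*(du^2 + ds^2)/s^2, i.e. B times the
Poincare upper half-plane metric, which has constant Gaussian curvature -1.
Scaling a 2D metric by a constant c divides the Gaussian curvature by c,
so K = -1/B = -1/(1/2) = -2.0000 everywhere (the point (m, s) = (5, 5) is irrelevant:
the curvature is constant).
The requested Gaussian curvature is K = -2.0000.

-2.0000


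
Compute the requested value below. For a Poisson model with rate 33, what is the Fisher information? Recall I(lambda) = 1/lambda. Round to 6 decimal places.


Fisher information for Poisson: I(lambda) = 1/lambda.
lambda = 33.
I(lambda) = 1/33 = 0.030303

0.030303


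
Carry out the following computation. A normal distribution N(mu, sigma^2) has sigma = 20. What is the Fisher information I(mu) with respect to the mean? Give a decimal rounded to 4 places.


The Fisher information for the mean of a normal distribution is I(mu) = 1/sigma^2.
sigma = 20, so sigma^2 = 400.
I(mu) = 1/400 = 0.0025

0.0025


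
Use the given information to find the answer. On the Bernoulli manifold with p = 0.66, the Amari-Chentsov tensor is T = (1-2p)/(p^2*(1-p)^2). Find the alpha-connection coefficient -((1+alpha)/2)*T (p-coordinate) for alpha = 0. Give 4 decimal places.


Skewness (Amari-Chentsov) tensor: T = (1-2p)/(p^2*(1-p)^2).
p = 0.66, 1-2p = -0.32, p^2 = 0.4356, (1-p)^2 = 0.1156.
T = -0.32/(0.4356 * 0.1156) = -6.354835.
In the p-coordinate, Gamma^(alpha) = Gamma^(0) - (alpha/2)*T with Gamma^(0) = (1/2)*g'(p) = -T/2,
so Gamma^(alpha) = -((1+alpha)/2)*T.
alpha = 0, -(1+alpha)/2 = -0.5.
Gamma = -0.5 * -6.354835 = 3.1774

3.1774


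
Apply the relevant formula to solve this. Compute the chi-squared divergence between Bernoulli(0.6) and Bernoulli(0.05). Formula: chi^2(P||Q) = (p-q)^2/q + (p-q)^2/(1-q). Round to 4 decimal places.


Chi-squared divergence between Bernoulli distributions:
chi^2 = (p-q)^2/q + (p-q)^2/(1-q).
p = 0.6, q = 0.05, p-q = 0.55.
(p-q)^2 = 0.3025.
term1 = 0.3025/0.05 = 6.05.
term2 = 0.3025/0.95 = 0.318421.
chi^2 = 6.05 + 0.318421 = 6.3684

6.3684


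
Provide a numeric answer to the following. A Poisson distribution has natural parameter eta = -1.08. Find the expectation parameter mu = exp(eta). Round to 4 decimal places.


Expectation parameter for Poisson exponential family:
mu = exp(eta).
eta = -1.08.
mu = exp(-1.08) = 0.3396

0.3396


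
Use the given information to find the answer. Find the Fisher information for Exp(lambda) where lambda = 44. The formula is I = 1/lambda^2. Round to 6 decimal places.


Fisher information for exponential: I(lambda) = 1/lambda^2.
lambda = 44, lambda^2 = 1936.
I = 1/1936 = 0.000517

0.000517


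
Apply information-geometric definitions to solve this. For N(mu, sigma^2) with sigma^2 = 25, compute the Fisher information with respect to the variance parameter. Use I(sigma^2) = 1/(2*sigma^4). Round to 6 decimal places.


Fisher information for variance: I(sigma^2) = 1/(2*sigma^4).
sigma^2 = 25, so sigma^4 = 625.
I = 1/(2*625) = 1/1250 = 0.000800

0.000800


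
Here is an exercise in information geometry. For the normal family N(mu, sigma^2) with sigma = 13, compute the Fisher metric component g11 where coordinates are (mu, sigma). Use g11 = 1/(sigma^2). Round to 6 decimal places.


For the 2-parameter normal family, the Fisher metric has:
  g11 = 1/sigma^2, g22 = 2/sigma^2.
sigma = 13, sigma^2 = 169.
g11 = 0.005917

0.005917


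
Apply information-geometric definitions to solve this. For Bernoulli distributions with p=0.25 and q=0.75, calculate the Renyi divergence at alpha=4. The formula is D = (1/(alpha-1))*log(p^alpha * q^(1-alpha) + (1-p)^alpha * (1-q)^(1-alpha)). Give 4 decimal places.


Renyi divergence of order alpha between Bernoulli distributions:
D = (1/(alpha-1))*log(p^alpha * q^(1-alpha) + (1-p)^alpha * (1-q)^(1-alpha)).
alpha = 4, p = 0.25, q = 0.75.
p^alpha * q^(1-alpha) = 0.25^4 * 0.75^-3 = 0.009259.
(1-p)^alpha * (1-q)^(1-alpha) = 0.75^4 * 0.25^-3 = 20.25.
sum = 0.009259 + 20.25 = 20.259259.
D = (1/3)*log(20.259259) = 1.0029

1.0029


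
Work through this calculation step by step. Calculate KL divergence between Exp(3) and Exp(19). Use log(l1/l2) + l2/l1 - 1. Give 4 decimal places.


KL divergence for exponential family:
KL = log(l1/l2) + l2/l1 - 1.
log(3/19) = -1.845827.
19/3 = 6.333333.
KL = -1.845827 + 6.333333 - 1 = 3.4875

3.4875


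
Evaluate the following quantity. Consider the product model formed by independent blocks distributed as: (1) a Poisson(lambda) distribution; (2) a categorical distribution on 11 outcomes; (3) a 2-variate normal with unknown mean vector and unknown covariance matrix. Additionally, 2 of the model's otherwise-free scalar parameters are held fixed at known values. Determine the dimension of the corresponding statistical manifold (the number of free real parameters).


The dimension of a statistical manifold equals the number of free
(independent) real parameters of the model. For a product of independent
blocks the parameter counts add.
- Poisson (lambda): 1.
- categorical on 11 outcomes (probabilities sum to 1): 11-1 = 10.
- 2-variate normal: 2 (mean) + 2*3/2 = 3 (symmetric covariance) = 5.
Total = 1 + 10 + 5 = 16.
2 parameter(s) fixed at known values: 16 - 2 = 14.
Dimension = 14

14


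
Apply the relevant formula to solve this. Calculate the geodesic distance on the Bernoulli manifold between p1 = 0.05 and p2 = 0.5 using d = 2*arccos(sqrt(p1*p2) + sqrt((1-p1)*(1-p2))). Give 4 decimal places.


Geodesic distance on Bernoulli manifold:
d(p1,p2) = 2*arccos(sqrt(p1*p2) + sqrt((1-p1)*(1-p2))).
sqrt(p1*p2) = sqrt(0.05*0.5) = 0.158114.
sqrt((1-p1)*(1-p2)) = sqrt(0.95*0.5) = 0.689202.
arg = 0.158114 + 0.689202 = 0.847316.
d = 2*arccos(0.847316) = 1.1198

1.1198


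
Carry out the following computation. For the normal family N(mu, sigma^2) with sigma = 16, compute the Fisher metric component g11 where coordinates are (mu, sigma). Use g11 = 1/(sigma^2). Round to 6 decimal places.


For the 2-parameter normal family, the Fisher metric has:
  g11 = 1/sigma^2, g22 = 2/sigma^2.
sigma = 16, sigma^2 = 256.
g11 = 0.003906

0.003906


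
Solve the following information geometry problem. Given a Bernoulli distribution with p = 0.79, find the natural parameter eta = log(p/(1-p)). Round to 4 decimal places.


Natural parameter for Bernoulli: eta = log(p/(1-p)).
p = 0.79, 1-p = 0.21.
p/(1-p) = 3.761905.
eta = log(3.761905) = 1.3249

1.3249


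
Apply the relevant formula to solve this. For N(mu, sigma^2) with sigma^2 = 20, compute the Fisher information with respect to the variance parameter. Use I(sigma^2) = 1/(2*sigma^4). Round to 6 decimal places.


Fisher information for variance: I(sigma^2) = 1/(2*sigma^4).
sigma^2 = 20, so sigma^4 = 400.
I = 1/(2*400) = 1/800 = 0.001250

0.001250


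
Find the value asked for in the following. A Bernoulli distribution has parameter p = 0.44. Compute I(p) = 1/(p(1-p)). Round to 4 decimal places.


For Bernoulli(p), Fisher information is I(p) = 1/(p*(1-p)).
p = 0.44, 1-p = 0.56.
p*(1-p) = 0.2464.
I(p) = 1/0.2464 = 4.0584

4.0584


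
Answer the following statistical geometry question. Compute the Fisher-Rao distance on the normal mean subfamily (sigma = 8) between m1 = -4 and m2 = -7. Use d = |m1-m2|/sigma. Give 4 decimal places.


On the fixed-variance normal subfamily, geodesic distance = |m1-m2|/sigma.
|-4 - -7| = 3.
sigma = 8.
d = 3/8 = 0.3750

0.3750


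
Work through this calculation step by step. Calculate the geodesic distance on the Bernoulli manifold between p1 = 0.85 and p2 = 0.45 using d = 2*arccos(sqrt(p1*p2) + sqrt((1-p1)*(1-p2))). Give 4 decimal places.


Geodesic distance on Bernoulli manifold:
d(p1,p2) = 2*arccos(sqrt(p1*p2) + sqrt((1-p1)*(1-p2))).
sqrt(p1*p2) = sqrt(0.85*0.45) = 0.618466.
sqrt((1-p1)*(1-p2)) = sqrt(0.15*0.55) = 0.287228.
arg = 0.618466 + 0.287228 = 0.905694.
d = 2*arccos(0.905694) = 0.8756

0.8756


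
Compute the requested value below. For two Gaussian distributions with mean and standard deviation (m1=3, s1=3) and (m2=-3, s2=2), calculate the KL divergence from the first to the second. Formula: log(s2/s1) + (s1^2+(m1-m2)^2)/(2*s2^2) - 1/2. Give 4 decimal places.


KL divergence between normal distributions:
KL = log(s2/s1) + (s1^2 + (m1-m2)^2)/(2*s2^2) - 1/2.
log(2/3) = -0.405465.
(3^2 + (3--3)^2)/(2*2^2) = (9 + 36)/8 = 5.625.
KL = -0.405465 + 5.625 - 0.5 = 4.7195

4.7195


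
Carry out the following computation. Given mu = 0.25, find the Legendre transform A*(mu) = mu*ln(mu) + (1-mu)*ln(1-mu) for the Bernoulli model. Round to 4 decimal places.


Legendre transform for Bernoulli:
A*(mu) = mu*log(mu) + (1-mu)*log(1-mu).
mu = 0.25, 1-mu = 0.75.
mu*log(mu) = 0.25*log(0.25) = -0.346574.
(1-mu)*log(1-mu) = 0.75*log(0.75) = -0.215762.
A* = -0.346574 + -0.215762 = -0.5623

-0.5623


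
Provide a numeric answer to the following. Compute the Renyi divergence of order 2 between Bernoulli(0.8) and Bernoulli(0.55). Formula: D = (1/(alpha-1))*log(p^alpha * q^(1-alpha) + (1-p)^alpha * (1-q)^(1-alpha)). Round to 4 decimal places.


Renyi divergence of order alpha between Bernoulli distributions:
D = (1/(alpha-1))*log(p^alpha * q^(1-alpha) + (1-p)^alpha * (1-q)^(1-alpha)).
alpha = 2, p = 0.8, q = 0.55.
p^alpha * q^(1-alpha) = 0.8^2 * 0.55^-1 = 1.163636.
(1-p)^alpha * (1-q)^(1-alpha) = 0.2^2 * 0.45^-1 = 0.088889.
sum = 1.163636 + 0.088889 = 1.252525.
D = (1/1)*log(1.252525) = 0.2252

0.2252


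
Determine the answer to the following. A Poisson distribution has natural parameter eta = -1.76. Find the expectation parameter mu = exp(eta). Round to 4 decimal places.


Expectation parameter for Poisson exponential family:
mu = exp(eta).
eta = -1.76.
mu = exp(-1.76) = 0.1720

0.1720


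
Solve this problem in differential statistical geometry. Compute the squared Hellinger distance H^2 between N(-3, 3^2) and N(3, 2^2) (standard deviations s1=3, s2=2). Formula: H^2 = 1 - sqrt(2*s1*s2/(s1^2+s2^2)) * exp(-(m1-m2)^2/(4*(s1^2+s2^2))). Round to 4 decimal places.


Squared Hellinger distance for Gaussians:
H^2 = 1 - sqrt(2*s1*s2/(s1^2+s2^2)) * exp(-(m1-m2)^2/(4*(s1^2+s2^2))).
s1^2 = 9, s2^2 = 4, s1^2+s2^2 = 13.
sqrt(2*3*2/(13)) = 0.960769.
(m1-m2)^2 = (-6)^2 = 36.
exp(-36/(4*13)) = exp(-0.692308) = 0.50042.
H^2 = 1 - 0.960769*0.50042 = 0.5192

0.5192


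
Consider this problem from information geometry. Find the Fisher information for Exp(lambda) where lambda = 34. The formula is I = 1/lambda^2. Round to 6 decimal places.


Fisher information for exponential: I(lambda) = 1/lambda^2.
lambda = 34, lambda^2 = 1156.
I = 1/1156 = 0.000865

0.000865


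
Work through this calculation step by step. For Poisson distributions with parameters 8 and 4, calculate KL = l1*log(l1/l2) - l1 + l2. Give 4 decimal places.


KL divergence for Poisson:
KL = l1*log(l1/l2) - l1 + l2.
l1 = 8, l2 = 4.
log(8/4) = 0.693147.
l1*log(l1/l2) = 8 * 0.693147 = 5.545177.
KL = 5.545177 - 8 + 4 = 1.5452

1.5452


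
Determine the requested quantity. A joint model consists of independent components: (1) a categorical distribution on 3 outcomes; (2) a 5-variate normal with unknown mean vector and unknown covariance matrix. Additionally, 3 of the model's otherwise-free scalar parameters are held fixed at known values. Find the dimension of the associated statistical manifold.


The dimension of a statistical manifold equals the number of free
(independent) real parameters of the model. For a product of independent
blocks the parameter counts add.
- categorical on 3 outcomes (probabilities sum to 1): 3-1 = 2.
- 5-variate normal: 5 (mean) + 5*6/2 = 15 (symmetric covariance) = 20.
Total = 2 + 20 = 22.
3 parameter(s) fixed at known values: 22 - 3 = 19.
Dimension = 19

19


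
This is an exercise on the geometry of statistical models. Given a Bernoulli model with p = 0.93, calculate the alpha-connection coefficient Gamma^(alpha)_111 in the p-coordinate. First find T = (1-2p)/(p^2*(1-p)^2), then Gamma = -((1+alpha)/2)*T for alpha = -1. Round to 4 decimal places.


Skewness (Amari-Chentsov) tensor: T = (1-2p)/(p^2*(1-p)^2).
p = 0.93, 1-2p = -0.86, p^2 = 0.8649, (1-p)^2 = 0.0049.
T = -0.86/(0.8649 * 0.0049) = -202.92543.
In the p-coordinate, Gamma^(alpha) = Gamma^(0) - (alpha/2)*T with Gamma^(0) = (1/2)*g'(p) = -T/2,
so Gamma^(alpha) = -((1+alpha)/2)*T.
alpha = -1, -(1+alpha)/2 = 0.0.
Gamma = 0.0 * -202.92543 = 0.0000

0.0000


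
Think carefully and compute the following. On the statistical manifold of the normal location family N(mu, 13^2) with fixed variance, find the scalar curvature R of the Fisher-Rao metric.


This family has a single free parameter, so its statistical manifold
is 1-dimensional. The Riemann curvature tensor of any 1-dimensional
Riemannian manifold vanishes identically, so R = 0.

0


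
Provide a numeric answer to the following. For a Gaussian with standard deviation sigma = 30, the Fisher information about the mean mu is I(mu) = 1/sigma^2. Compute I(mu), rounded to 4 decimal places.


The Fisher information for the mean of a normal distribution is I(mu) = 1/sigma^2.
sigma = 30, so sigma^2 = 900.
I(mu) = 1/900 = 0.0011

0.0011


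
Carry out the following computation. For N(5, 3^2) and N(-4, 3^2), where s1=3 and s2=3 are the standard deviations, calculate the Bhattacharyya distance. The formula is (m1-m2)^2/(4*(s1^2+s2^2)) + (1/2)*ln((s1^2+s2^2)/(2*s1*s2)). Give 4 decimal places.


Bhattacharyya distance between two Gaussians:
DB = (m1-m2)^2/(4*(s1^2+s2^2)) + (1/2)*ln((s1^2+s2^2)/(2*s1*s2)).
(m1-m2)^2 = (9)^2 = 81.
s1^2+s2^2 = 9 + 9 = 18.
term1 = 81/72 = 1.125.
term2 = 0.5*ln(18/18.0) = 0.0.
DB = 1.125 + 0.0 = 1.1250

1.1250


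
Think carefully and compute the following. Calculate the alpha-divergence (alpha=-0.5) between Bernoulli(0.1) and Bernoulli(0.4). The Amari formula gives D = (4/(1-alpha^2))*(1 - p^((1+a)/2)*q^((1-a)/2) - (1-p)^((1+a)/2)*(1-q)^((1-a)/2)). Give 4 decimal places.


Amari alpha-divergence:
D = (4/(1-alpha^2))*(1 - p^((1+a)/2)*q^((1-a)/2) - (1-p)^((1+a)/2)*(1-q)^((1-a)/2)).
alpha = -0.5, p = 0.1, q = 0.4.
e1 = (1+alpha)/2 = 0.25, e2 = (1-alpha)/2 = 0.75.
t1 = p^e1 * q^e2 = 0.1^0.25 * 0.4^0.75 = 0.282843.
t2 = (1-p)^e1 * (1-q)^e2 = 0.9^0.25 * 0.6^0.75 = 0.664009.
4/(1-alpha^2) = 5.333333.
D = 5.333333*(1 - 0.282843 - 0.664009) = 0.2835

0.2835


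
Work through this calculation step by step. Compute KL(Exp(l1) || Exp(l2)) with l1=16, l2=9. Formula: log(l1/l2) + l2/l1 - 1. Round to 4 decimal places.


KL divergence for exponential family:
KL = log(l1/l2) + l2/l1 - 1.
log(16/9) = 0.575364.
9/16 = 0.5625.
KL = 0.575364 + 0.5625 - 1 = 0.1379

0.1379


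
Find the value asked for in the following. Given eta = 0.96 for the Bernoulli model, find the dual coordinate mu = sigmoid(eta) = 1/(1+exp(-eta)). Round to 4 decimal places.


Dual coordinate (expectation parameter) for Bernoulli:
mu = 1/(1+exp(-eta)).
eta = 0.96.
exp(-eta) = exp(-0.96) = 0.382893.
mu = 1/(1+0.382893) = 0.7231

0.7231


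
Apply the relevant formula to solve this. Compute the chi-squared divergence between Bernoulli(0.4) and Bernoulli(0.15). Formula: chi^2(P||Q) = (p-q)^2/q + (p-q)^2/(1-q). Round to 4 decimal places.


Chi-squared divergence between Bernoulli distributions:
chi^2 = (p-q)^2/q + (p-q)^2/(1-q).
p = 0.4, q = 0.15, p-q = 0.25.
(p-q)^2 = 0.0625.
term1 = 0.0625/0.15 = 0.416667.
term2 = 0.0625/0.85 = 0.073529.
chi^2 = 0.416667 + 0.073529 = 0.4902

0.4902


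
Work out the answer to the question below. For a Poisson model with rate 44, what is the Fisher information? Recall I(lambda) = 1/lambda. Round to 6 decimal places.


Fisher information for Poisson: I(lambda) = 1/lambda.
lambda = 44.
I(lambda) = 1/44 = 0.022727

0.022727


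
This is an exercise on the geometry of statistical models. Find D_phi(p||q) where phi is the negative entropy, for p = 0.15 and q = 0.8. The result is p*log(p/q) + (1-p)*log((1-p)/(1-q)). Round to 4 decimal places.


Bregman divergence with negative entropy generator:
D = p*log(p/q) + (1-p)*log((1-p)/(1-q)).
p = 0.15, q = 0.8.
p*log(p/q) = 0.15*log(0.15/0.8) = -0.251096.
(1-p)*log((1-p)/(1-q)) = 0.85*log(0.85/0.2) = 1.229881.
D = -0.251096 + 1.229881 = 0.9788

0.9788


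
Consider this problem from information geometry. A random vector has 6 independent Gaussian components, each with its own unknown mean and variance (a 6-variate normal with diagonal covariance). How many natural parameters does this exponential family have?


Exponential family dimension calculation:
Each univariate normal has two natural parameters (mu/sigma^2 and -1/(2 sigma^2)).
With 6 independent components, dim = 2 * 6 = 12.

12


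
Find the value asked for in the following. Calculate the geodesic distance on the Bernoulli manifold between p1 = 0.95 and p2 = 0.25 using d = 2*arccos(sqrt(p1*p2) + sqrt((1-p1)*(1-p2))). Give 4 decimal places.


Geodesic distance on Bernoulli manifold:
d(p1,p2) = 2*arccos(sqrt(p1*p2) + sqrt((1-p1)*(1-p2))).
sqrt(p1*p2) = sqrt(0.95*0.25) = 0.48734.
sqrt((1-p1)*(1-p2)) = sqrt(0.05*0.75) = 0.193649.
arg = 0.48734 + 0.193649 = 0.680989.
d = 2*arccos(0.680989) = 1.6434

1.6434


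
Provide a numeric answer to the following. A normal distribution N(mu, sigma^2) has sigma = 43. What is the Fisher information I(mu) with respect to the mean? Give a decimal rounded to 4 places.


The Fisher information for the mean of a normal distribution is I(mu) = 1/sigma^2.
sigma = 43, so sigma^2 = 1849.
I(mu) = 1/1849 = 0.0005

0.0005


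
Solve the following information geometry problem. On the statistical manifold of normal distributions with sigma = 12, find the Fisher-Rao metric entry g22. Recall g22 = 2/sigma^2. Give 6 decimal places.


For the 2-parameter normal family, the Fisher metric has:
  g11 = 1/sigma^2, g22 = 2/sigma^2.
sigma = 12, sigma^2 = 144.
g22 = 0.013889

0.013889


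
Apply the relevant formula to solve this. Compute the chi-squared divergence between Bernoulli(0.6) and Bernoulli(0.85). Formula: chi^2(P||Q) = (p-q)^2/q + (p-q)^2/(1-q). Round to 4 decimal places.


Chi-squared divergence between Bernoulli distributions:
chi^2 = (p-q)^2/q + (p-q)^2/(1-q).
p = 0.6, q = 0.85, p-q = -0.25.
(p-q)^2 = 0.0625.
term1 = 0.0625/0.85 = 0.073529.
term2 = 0.0625/0.15 = 0.416667.
chi^2 = 0.073529 + 0.416667 = 0.4902

0.4902


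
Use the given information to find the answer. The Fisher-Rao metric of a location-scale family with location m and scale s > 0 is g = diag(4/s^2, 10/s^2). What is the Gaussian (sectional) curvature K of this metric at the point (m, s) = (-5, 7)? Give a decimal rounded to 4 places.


The metric has the form g = (A dm^2 + B ds^2)/s^2 with A = 4, B = 10.
Substitute u = sqrt(A/B)*m: g = B*(du^2 + ds^2)/s^2, i.e. B times the
Poincare upper half-plane metric, which has constant Gaussian curvature -1.
Scaling a 2D metric by a constant c divides the Gaussian curvature by c,
so K = -1/B = -1/(10) = -0.1000 everywhere (the point (m, s) = (-5, 7) is irrelevant:
the curvature is constant).
The requested Gaussian curvature is K = -0.1000.

-0.1000


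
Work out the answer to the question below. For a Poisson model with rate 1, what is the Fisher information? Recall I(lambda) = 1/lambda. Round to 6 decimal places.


Fisher information for Poisson: I(lambda) = 1/lambda.
lambda = 1.
I(lambda) = 1/1 = 1.000000

1.000000


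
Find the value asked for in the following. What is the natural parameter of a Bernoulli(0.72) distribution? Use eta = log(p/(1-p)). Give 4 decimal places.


Natural parameter for Bernoulli: eta = log(p/(1-p)).
p = 0.72, 1-p = 0.28.
p/(1-p) = 2.571429.
eta = log(2.571429) = 0.9445

0.9445


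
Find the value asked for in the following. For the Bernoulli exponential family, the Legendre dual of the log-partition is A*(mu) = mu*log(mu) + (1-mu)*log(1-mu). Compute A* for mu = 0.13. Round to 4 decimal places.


Legendre transform for Bernoulli:
A*(mu) = mu*log(mu) + (1-mu)*log(1-mu).
mu = 0.13, 1-mu = 0.87.
mu*log(mu) = 0.13*log(0.13) = -0.265229.
(1-mu)*log(1-mu) = 0.87*log(0.87) = -0.121158.
A* = -0.265229 + -0.121158 = -0.3864

-0.3864


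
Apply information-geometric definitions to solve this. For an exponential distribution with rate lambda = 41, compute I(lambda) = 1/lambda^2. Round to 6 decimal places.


Fisher information for exponential: I(lambda) = 1/lambda^2.
lambda = 41, lambda^2 = 1681.
I = 1/1681 = 0.000595

0.000595


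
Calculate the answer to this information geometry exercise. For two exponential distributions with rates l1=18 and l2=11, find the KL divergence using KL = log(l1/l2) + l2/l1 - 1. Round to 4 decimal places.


KL divergence for exponential family:
KL = log(l1/l2) + l2/l1 - 1.
log(18/11) = 0.492476.
11/18 = 0.611111.
KL = 0.492476 + 0.611111 - 1 = 0.1036

0.1036
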